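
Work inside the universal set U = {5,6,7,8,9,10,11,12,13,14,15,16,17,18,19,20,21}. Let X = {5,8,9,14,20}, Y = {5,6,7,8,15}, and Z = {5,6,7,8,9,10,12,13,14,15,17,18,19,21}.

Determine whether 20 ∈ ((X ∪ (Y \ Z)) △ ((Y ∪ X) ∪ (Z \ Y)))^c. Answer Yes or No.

Yes

20 ∉ Y and 20 ∉ Z, so 20 ∉ Y \ Z
20 ∈ X and 20 ∉ (Y \ Z), so 20 ∈ X ∪ (Y \ Z)
20 ∉ Y and 20 ∈ X, so 20 ∈ Y ∪ X
20 ∉ Z and 20 ∉ Y, so 20 ∉ Z \ Y
20 ∈ (Y ∪ X) and 20 ∉ (Z \ Y), so 20 ∈ (Y ∪ X) ∪ (Z \ Y)
20 ∈ (X ∪ (Y \ Z)) and 20 ∈ ((Y ∪ X) ∪ (Z \ Y)), so 20 ∉ (X ∪ (Y \ Z)) △ ((Y ∪ X) ∪ (Z \ Y))
20 ∈ ((X ∪ (Y \ Z)) △ ((Y ∪ X) ∪ (Z \ Y)))^c since 20 ∉ ((X ∪ (Y \ Z)) △ ((Y ∪ X) ∪ (Z \ Y)))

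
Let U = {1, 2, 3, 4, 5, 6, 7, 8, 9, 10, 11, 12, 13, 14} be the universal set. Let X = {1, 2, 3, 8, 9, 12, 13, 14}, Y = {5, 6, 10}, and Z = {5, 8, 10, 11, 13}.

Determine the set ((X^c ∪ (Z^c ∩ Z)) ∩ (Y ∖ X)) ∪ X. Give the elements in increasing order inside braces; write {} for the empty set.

{1, 2, 3, 5, 6, 8, 9, 10, 12, 13, 14}

X^c = {4, 5, 6, 7, 10, 11}
Z^c = {1, 2, 3, 4, 6, 7, 9, 12, 14}
Z^c ∩ Z = {}
X^c ∪ (Z^c ∩ Z) = {4, 5, 6, 7, 10, 11}
Y ∖ X = {5, 6, 10}
(X^c ∪ (Z^c ∩ Z)) ∩ (Y ∖ X) = {5, 6, 10}
((X^c ∪ (Z^c ∩ Z)) ∩ (Y ∖ X)) ∪ X = {1, 2, 3, 5, 6, 8, 9, 10, 12, 13, 14}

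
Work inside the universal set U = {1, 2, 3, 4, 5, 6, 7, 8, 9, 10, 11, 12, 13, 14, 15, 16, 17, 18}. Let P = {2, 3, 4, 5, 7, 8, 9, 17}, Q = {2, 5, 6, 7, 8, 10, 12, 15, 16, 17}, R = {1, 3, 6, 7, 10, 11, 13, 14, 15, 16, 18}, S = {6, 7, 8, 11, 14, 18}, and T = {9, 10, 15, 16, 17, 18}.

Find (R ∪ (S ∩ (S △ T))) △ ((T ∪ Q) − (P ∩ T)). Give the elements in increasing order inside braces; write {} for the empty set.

{1, 2, 3, 5, 11, 12, 13, 14}

S △ T = {6, 7, 8, 9, 10, 11, 14, 15, 16, 17}
S ∩ (S △ T) = {6, 7, 8, 11, 14}
R ∪ (S ∩ (S △ T)) = {1, 3, 6, 7, 8, 10, 11, 13, 14, 15, 16, 18}
T ∪ Q = {2, 5, 6, 7, 8, 9, 10, 12, 15, 16, 17, 18}
P ∩ T = {9, 17}
(T ∪ Q) − (P ∩ T) = {2, 5, 6, 7, 8, 10, 12, 15, 16, 18}
(R ∪ (S ∩ (S △ T))) △ ((T ∪ Q) − (P ∩ T)) = {1, 2, 3, 5, 11, 12, 13, 14}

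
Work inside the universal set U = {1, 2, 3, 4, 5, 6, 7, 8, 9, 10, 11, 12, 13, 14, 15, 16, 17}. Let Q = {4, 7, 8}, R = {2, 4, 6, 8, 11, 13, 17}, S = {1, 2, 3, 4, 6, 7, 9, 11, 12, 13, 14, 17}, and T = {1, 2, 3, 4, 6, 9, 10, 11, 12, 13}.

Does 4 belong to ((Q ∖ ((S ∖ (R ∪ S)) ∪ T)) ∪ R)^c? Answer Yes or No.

No

4 ∈ R and 4 ∈ S, so 4 ∈ R ∪ S
4 ∈ S and 4 ∈ (R ∪ S), so 4 ∉ S ∖ (R ∪ S)
4 ∉ (S ∖ (R ∪ S)) and 4 ∈ T, so 4 ∈ (S ∖ (R ∪ S)) ∪ T
4 ∈ Q and 4 ∈ ((S ∖ (R ∪ S)) ∪ T), so 4 ∉ Q ∖ ((S ∖ (R ∪ S)) ∪ T)
4 ∉ (Q ∖ ((S ∖ (R ∪ S)) ∪ T)) and 4 ∈ R, so 4 ∈ (Q ∖ ((S ∖ (R ∪ S)) ∪ T)) ∪ R
4 ∉ ((Q ∖ ((S ∖ (R ∪ S)) ∪ T)) ∪ R)^c since 4 ∈ ((Q ∖ ((S ∖ (R ∪ S)) ∪ T)) ∪ R)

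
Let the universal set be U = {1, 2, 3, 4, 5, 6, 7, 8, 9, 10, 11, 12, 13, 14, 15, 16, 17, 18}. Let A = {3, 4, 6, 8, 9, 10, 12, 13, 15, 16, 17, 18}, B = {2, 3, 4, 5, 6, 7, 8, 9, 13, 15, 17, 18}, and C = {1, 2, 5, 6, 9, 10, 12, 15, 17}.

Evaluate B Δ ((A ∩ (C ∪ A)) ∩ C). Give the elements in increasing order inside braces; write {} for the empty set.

C ∪ A = {1, 2, 3, 4, 5, 6, 8, 9, 10, 12, 13, 15, 16, 17, 18}
A ∩ (C ∪ A) = {3, 4, 6, 8, 9, 10, 12, 13, 15, 16, 17, 18}
(A ∩ (C ∪ A)) ∩ C = {6, 9, 10, 12, 15, 17}
B Δ ((A ∩ (C ∪ A)) ∩ C) = {2, 3, 4, 5, 7, 8, 10, 12, 13, 18}

{2, 3, 4, 5, 7, 8, 10, 12, 13, 18}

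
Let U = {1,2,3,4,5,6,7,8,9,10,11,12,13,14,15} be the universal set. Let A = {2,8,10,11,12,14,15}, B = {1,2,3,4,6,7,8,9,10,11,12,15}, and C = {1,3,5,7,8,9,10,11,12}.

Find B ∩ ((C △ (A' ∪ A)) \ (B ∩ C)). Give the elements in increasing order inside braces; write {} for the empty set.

{2,4,6,15}

A' = {1,3,4,5,6,7,9,13}
A' ∪ A = {1,2,3,4,5,6,7,8,9,10,11,12,13,14,15}
C △ (A' ∪ A) = {2,4,6,13,14,15}
B ∩ C = {1,3,7,8,9,10,11,12}
(C △ (A' ∪ A)) \ (B ∩ C) = {2,4,6,13,14,15}
B ∩ ((C △ (A' ∪ A)) \ (B ∩ C)) = {2,4,6,15}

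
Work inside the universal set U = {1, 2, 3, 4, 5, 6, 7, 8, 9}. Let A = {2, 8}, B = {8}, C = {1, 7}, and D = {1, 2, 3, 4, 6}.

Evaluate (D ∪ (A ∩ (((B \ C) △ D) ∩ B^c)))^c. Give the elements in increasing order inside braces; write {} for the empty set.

B \ C = {8}
(B \ C) △ D = {1, 2, 3, 4, 6, 8}
B^c = {1, 2, 3, 4, 5, 6, 7, 9}
((B \ C) △ D) ∩ B^c = {1, 2, 3, 4, 6}
A ∩ (((B \ C) △ D) ∩ B^c) = {2}
D ∪ (A ∩ (((B \ C) △ D) ∩ B^c)) = {1, 2, 3, 4, 6}
(D ∪ (A ∩ (((B \ C) △ D) ∩ B^c)))^c = {5, 7, 8, 9}

{5, 7, 8, 9}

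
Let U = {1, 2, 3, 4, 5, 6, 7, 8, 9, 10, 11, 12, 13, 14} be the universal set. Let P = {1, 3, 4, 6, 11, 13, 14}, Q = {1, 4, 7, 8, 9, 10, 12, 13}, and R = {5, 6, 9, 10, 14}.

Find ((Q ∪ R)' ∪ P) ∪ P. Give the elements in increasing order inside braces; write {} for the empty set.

Q ∪ R = {1, 4, 5, 6, 7, 8, 9, 10, 12, 13, 14}
(Q ∪ R)' = {2, 3, 11}
(Q ∪ R)' ∪ P = {1, 2, 3, 4, 6, 11, 13, 14}
((Q ∪ R)' ∪ P) ∪ P = {1, 2, 3, 4, 6, 11, 13, 14}

{1, 2, 3, 4, 6, 11, 13, 14}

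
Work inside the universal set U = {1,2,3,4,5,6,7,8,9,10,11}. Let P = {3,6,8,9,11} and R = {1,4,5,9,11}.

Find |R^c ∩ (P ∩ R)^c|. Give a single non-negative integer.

6

R^c = {2,3,6,7,8,10}
P ∩ R = {9,11}
(P ∩ R)^c = {1,2,3,4,5,6,7,8,10}
R^c ∩ (P ∩ R)^c = {2,3,6,7,8,10}
|R^c ∩ (P ∩ R)^c| = 6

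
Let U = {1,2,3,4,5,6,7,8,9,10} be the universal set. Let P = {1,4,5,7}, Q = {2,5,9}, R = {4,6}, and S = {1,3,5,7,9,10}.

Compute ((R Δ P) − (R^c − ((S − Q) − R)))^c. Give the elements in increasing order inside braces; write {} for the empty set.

{2,3,4,5,8,9,10}

R Δ P = {1,5,6,7}
R^c = {1,2,3,5,7,8,9,10}
S − Q = {1,3,7,10}
(S − Q) − R = {1,3,7,10}
R^c − ((S − Q) − R) = {2,5,8,9}
(R Δ P) − (R^c − ((S − Q) − R)) = {1,6,7}
((R Δ P) − (R^c − ((S − Q) − R)))^c = {2,3,4,5,8,9,10}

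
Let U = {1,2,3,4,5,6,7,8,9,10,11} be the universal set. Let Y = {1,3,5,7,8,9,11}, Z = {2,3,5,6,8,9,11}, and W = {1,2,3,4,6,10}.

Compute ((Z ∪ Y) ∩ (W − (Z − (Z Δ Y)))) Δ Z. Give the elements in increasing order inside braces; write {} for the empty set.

Z ∪ Y = {1,2,3,5,6,7,8,9,11}
Z Δ Y = {1,2,6,7}
Z − (Z Δ Y) = {3,5,8,9,11}
W − (Z − (Z Δ Y)) = {1,2,4,6,10}
(Z ∪ Y) ∩ (W − (Z − (Z Δ Y))) = {1,2,6}
((Z ∪ Y) ∩ (W − (Z − (Z Δ Y)))) Δ Z = {1,3,5,8,9,11}

{1,3,5,8,9,11}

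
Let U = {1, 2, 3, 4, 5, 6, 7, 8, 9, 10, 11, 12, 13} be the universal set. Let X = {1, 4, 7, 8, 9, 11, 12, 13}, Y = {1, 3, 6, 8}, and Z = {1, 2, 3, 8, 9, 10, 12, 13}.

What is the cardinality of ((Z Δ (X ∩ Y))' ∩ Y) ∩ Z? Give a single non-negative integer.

2

X ∩ Y = {1, 8}
Z Δ (X ∩ Y) = {2, 3, 9, 10, 12, 13}
(Z Δ (X ∩ Y))' = {1, 4, 5, 6, 7, 8, 11}
(Z Δ (X ∩ Y))' ∩ Y = {1, 6, 8}
((Z Δ (X ∩ Y))' ∩ Y) ∩ Z = {1, 8}
|((Z Δ (X ∩ Y))' ∩ Y) ∩ Z| = 2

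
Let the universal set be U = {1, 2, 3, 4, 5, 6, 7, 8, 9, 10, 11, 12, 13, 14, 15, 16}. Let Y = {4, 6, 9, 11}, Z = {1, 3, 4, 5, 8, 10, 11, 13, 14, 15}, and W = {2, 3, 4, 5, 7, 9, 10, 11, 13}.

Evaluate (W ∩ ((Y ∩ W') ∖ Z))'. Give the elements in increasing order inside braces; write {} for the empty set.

W' = {1, 6, 8, 12, 14, 15, 16}
Y ∩ W' = {6}
(Y ∩ W') ∖ Z = {6}
W ∩ ((Y ∩ W') ∖ Z) = {}
(W ∩ ((Y ∩ W') ∖ Z))' = {1, 2, 3, 4, 5, 6, 7, 8, 9, 10, 11, 12, 13, 14, 15, 16}

{1, 2, 3, 4, 5, 6, 7, 8, 9, 10, 11, 12, 13, 14, 15, 16}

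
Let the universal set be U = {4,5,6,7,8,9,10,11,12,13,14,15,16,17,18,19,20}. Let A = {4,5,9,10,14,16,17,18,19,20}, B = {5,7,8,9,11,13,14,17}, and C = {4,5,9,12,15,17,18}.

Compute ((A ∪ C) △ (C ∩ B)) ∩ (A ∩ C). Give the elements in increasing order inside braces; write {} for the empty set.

A ∪ C = {4,5,9,10,12,14,15,16,17,18,19,20}
C ∩ B = {5,9,17}
(A ∪ C) △ (C ∩ B) = {4,10,12,14,15,16,18,19,20}
A ∩ C = {4,5,9,17,18}
((A ∪ C) △ (C ∩ B)) ∩ (A ∩ C) = {4,18}

{4,18}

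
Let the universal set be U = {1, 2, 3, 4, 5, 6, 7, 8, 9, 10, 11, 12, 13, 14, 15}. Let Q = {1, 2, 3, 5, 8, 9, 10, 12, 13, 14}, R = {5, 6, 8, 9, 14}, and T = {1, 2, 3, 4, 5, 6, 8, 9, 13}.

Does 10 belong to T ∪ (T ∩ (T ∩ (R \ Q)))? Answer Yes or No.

No

10 ∉ R and 10 ∈ Q, so 10 ∉ R \ Q
10 ∉ T and 10 ∉ (R \ Q), so 10 ∉ T ∩ (R \ Q)
10 ∉ T and 10 ∉ (T ∩ (R \ Q)), so 10 ∉ T ∩ (T ∩ (R \ Q))
10 ∉ T and 10 ∉ (T ∩ (T ∩ (R \ Q))), so 10 ∉ T ∪ (T ∩ (T ∩ (R \ Q)))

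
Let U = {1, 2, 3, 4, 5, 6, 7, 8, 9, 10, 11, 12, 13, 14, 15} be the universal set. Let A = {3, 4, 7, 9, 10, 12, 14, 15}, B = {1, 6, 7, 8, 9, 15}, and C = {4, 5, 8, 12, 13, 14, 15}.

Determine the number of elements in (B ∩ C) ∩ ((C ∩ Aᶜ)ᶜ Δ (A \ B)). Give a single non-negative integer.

B ∩ C = {8, 15}
Aᶜ = {1, 2, 5, 6, 8, 11, 13}
C ∩ Aᶜ = {5, 8, 13}
(C ∩ Aᶜ)ᶜ = {1, 2, 3, 4, 6, 7, 9, 10, 11, 12, 14, 15}
A \ B = {3, 4, 10, 12, 14}
(C ∩ Aᶜ)ᶜ Δ (A \ B) = {1, 2, 6, 7, 9, 11, 15}
(B ∩ C) ∩ ((C ∩ Aᶜ)ᶜ Δ (A \ B)) = {15}
|(B ∩ C) ∩ ((C ∩ Aᶜ)ᶜ Δ (A \ B))| = 1

1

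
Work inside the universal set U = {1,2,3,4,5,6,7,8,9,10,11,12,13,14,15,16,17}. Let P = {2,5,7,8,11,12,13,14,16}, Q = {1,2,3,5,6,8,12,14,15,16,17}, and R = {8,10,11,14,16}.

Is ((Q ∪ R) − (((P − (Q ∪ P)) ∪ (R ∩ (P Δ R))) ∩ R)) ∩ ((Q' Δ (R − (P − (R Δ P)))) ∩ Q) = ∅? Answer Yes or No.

Q ∪ R = {1,2,3,5,6,8,10,11,12,14,15,16,17}
Q ∪ P = {1,2,3,5,6,7,8,11,12,13,14,15,16,17}
P − (Q ∪ P) = {}
P Δ R = {2,5,7,10,12,13}
R ∩ (P Δ R) = {10}
(P − (Q ∪ P)) ∪ (R ∩ (P Δ R)) = {10}
((P − (Q ∪ P)) ∪ (R ∩ (P Δ R))) ∩ R = {10}
(Q ∪ R) − (((P − (Q ∪ P)) ∪ (R ∩ (P Δ R))) ∩ R) = {1,2,3,5,6,8,11,12,14,15,16,17}
Q' = {4,7,9,10,11,13}
R Δ P = {2,5,7,10,12,13}
P − (R Δ P) = {8,11,14,16}
R − (P − (R Δ P)) = {10}
Q' Δ (R − (P − (R Δ P))) = {4,7,9,11,13}
(Q' Δ (R − (P − (R Δ P)))) ∩ Q = {}
{1,2,3,5,6,8,11,12,14,15,16,17} and {} share no elements.

Yes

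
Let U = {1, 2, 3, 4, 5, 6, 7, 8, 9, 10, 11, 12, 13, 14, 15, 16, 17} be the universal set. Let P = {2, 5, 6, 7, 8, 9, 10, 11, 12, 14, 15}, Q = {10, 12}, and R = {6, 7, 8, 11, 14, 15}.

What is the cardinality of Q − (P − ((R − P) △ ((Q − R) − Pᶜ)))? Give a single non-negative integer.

R − P = {}
Q − R = {10, 12}
Pᶜ = {1, 3, 4, 13, 16, 17}
(Q − R) − Pᶜ = {10, 12}
(R − P) △ ((Q − R) − Pᶜ) = {10, 12}
P − ((R − P) △ ((Q − R) − Pᶜ)) = {2, 5, 6, 7, 8, 9, 11, 14, 15}
Q − (P − ((R − P) △ ((Q − R) − Pᶜ))) = {10, 12}
|Q − (P − ((R − P) △ ((Q − R) − Pᶜ)))| = 2

2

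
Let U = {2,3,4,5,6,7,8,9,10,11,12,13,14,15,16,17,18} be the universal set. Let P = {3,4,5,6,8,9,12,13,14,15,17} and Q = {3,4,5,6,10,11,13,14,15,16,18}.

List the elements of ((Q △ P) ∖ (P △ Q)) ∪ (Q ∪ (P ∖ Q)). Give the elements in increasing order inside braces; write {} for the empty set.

{3,4,5,6,8,9,10,11,12,13,14,15,16,17,18}

Q △ P = {8,9,10,11,12,16,17,18}
P △ Q = {8,9,10,11,12,16,17,18}
(Q △ P) ∖ (P △ Q) = {}
P ∖ Q = {8,9,12,17}
Q ∪ (P ∖ Q) = {3,4,5,6,8,9,10,11,12,13,14,15,16,17,18}
((Q △ P) ∖ (P △ Q)) ∪ (Q ∪ (P ∖ Q)) = {3,4,5,6,8,9,10,11,12,13,14,15,16,17,18}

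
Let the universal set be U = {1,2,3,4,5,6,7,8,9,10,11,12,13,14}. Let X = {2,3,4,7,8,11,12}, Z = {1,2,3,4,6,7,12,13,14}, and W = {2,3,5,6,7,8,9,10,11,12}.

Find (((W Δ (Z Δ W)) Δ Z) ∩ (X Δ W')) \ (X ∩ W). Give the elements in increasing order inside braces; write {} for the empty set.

{}

Z Δ W = {1,4,5,8,9,10,11,13,14}
W Δ (Z Δ W) = {1,2,3,4,6,7,12,13,14}
(W Δ (Z Δ W)) Δ Z = {}
W' = {1,4,13,14}
X Δ W' = {1,2,3,7,8,11,12,13,14}
((W Δ (Z Δ W)) Δ Z) ∩ (X Δ W') = {}
X ∩ W = {2,3,7,8,11,12}
(((W Δ (Z Δ W)) Δ Z) ∩ (X Δ W')) \ (X ∩ W) = {}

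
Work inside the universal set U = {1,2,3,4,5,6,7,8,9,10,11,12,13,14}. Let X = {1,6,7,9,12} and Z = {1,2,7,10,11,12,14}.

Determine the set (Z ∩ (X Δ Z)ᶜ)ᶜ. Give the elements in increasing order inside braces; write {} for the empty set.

{2,3,4,5,6,8,9,10,11,13,14}

X Δ Z = {2,6,9,10,11,14}
(X Δ Z)ᶜ = {1,3,4,5,7,8,12,13}
Z ∩ (X Δ Z)ᶜ = {1,7,12}
(Z ∩ (X Δ Z)ᶜ)ᶜ = {2,3,4,5,6,8,9,10,11,13,14}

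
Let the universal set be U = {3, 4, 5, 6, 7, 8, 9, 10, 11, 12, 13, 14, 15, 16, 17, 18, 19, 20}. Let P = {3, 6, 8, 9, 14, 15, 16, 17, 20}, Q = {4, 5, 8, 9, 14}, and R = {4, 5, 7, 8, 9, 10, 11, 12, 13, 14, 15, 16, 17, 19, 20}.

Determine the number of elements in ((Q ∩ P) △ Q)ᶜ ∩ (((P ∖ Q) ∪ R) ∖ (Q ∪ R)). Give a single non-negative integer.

Q ∩ P = {8, 9, 14}
(Q ∩ P) △ Q = {4, 5}
((Q ∩ P) △ Q)ᶜ = {3, 6, 7, 8, 9, 10, 11, 12, 13, 14, 15, 16, 17, 18, 19, 20}
P ∖ Q = {3, 6, 15, 16, 17, 20}
(P ∖ Q) ∪ R = {3, 4, 5, 6, 7, 8, 9, 10, 11, 12, 13, 14, 15, 16, 17, 19, 20}
Q ∪ R = {4, 5, 7, 8, 9, 10, 11, 12, 13, 14, 15, 16, 17, 19, 20}
((P ∖ Q) ∪ R) ∖ (Q ∪ R) = {3, 6}
((Q ∩ P) △ Q)ᶜ ∩ (((P ∖ Q) ∪ R) ∖ (Q ∪ R)) = {3, 6}
|((Q ∩ P) △ Q)ᶜ ∩ (((P ∖ Q) ∪ R) ∖ (Q ∪ R))| = 2

2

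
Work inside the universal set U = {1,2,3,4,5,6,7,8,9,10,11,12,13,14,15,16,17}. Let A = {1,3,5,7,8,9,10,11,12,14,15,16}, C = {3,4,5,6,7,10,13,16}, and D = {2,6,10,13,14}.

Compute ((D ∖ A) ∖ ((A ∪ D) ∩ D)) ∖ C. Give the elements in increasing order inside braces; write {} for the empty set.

D ∖ A = {2,6,13}
A ∪ D = {1,2,3,5,6,7,8,9,10,11,12,13,14,15,16}
(A ∪ D) ∩ D = {2,6,10,13,14}
(D ∖ A) ∖ ((A ∪ D) ∩ D) = {}
((D ∖ A) ∖ ((A ∪ D) ∩ D)) ∖ C = {}

{}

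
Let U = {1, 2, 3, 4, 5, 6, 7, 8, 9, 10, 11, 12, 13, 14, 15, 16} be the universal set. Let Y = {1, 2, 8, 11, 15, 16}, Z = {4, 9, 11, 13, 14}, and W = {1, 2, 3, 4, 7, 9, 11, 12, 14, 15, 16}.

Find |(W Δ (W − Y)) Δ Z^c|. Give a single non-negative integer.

8

W − Y = {3, 4, 7, 9, 12, 14}
W Δ (W − Y) = {1, 2, 11, 15, 16}
Z^c = {1, 2, 3, 5, 6, 7, 8, 10, 12, 15, 16}
(W Δ (W − Y)) Δ Z^c = {3, 5, 6, 7, 8, 10, 11, 12}
|(W Δ (W − Y)) Δ Z^c| = 8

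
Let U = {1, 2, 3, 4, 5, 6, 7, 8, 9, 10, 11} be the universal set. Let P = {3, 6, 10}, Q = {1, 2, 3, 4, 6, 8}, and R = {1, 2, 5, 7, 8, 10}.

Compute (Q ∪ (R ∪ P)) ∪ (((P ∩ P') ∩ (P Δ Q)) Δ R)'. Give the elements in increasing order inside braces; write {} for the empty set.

{1, 2, 3, 4, 5, 6, 7, 8, 9, 10, 11}

R ∪ P = {1, 2, 3, 5, 6, 7, 8, 10}
Q ∪ (R ∪ P) = {1, 2, 3, 4, 5, 6, 7, 8, 10}
P' = {1, 2, 4, 5, 7, 8, 9, 11}
P ∩ P' = {}
P Δ Q = {1, 2, 4, 8, 10}
(P ∩ P') ∩ (P Δ Q) = {}
((P ∩ P') ∩ (P Δ Q)) Δ R = {1, 2, 5, 7, 8, 10}
(((P ∩ P') ∩ (P Δ Q)) Δ R)' = {3, 4, 6, 9, 11}
(Q ∪ (R ∪ P)) ∪ (((P ∩ P') ∩ (P Δ Q)) Δ R)' = {1, 2, 3, 4, 5, 6, 7, 8, 9, 10, 11}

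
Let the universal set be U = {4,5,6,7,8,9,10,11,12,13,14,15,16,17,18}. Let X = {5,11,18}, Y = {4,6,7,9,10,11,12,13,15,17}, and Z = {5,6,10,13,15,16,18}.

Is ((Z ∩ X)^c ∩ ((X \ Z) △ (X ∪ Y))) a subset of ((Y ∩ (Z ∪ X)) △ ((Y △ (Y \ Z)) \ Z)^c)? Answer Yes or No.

Z ∩ X = {5,18}
(Z ∩ X)^c = {4,6,7,8,9,10,11,12,13,14,15,16,17}
X \ Z = {11}
X ∪ Y = {4,5,6,7,9,10,11,12,13,15,17,18}
(X \ Z) △ (X ∪ Y) = {4,5,6,7,9,10,12,13,15,17,18}
(Z ∩ X)^c ∩ ((X \ Z) △ (X ∪ Y)) = {4,6,7,9,10,12,13,15,17}
Z ∪ X = {5,6,10,11,13,15,16,18}
Y ∩ (Z ∪ X) = {6,10,11,13,15}
Y \ Z = {4,7,9,11,12,17}
Y △ (Y \ Z) = {6,10,13,15}
(Y △ (Y \ Z)) \ Z = {}
((Y △ (Y \ Z)) \ Z)^c = {4,5,6,7,8,9,10,11,12,13,14,15,16,17,18}
(Y ∩ (Z ∪ X)) △ ((Y △ (Y \ Z)) \ Z)^c = {4,5,7,8,9,12,14,16,17,18}
6 ∈ (Z ∩ X)^c ∩ ((X \ Z) △ (X ∪ Y)) but 6 ∉ (Y ∩ (Z ∪ X)) △ ((Y △ (Y \ Z)) \ Z)^c, so the inclusion fails.

No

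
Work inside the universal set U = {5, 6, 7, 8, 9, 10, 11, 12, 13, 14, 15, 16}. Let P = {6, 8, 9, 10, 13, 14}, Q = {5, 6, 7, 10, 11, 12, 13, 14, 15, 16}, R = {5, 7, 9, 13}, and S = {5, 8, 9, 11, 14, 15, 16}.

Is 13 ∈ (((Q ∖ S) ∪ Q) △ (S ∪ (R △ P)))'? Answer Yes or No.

13 ∈ Q and 13 ∉ S, so 13 ∈ Q ∖ S
13 ∈ (Q ∖ S) and 13 ∈ Q, so 13 ∈ (Q ∖ S) ∪ Q
13 ∈ R and 13 ∈ P, so 13 ∉ R △ P
13 ∉ S and 13 ∉ (R △ P), so 13 ∉ S ∪ (R △ P)
13 ∈ ((Q ∖ S) ∪ Q) and 13 ∉ (S ∪ (R △ P)), so 13 ∈ ((Q ∖ S) ∪ Q) △ (S ∪ (R △ P))
13 ∉ (((Q ∖ S) ∪ Q) △ (S ∪ (R △ P)))' since 13 ∈ (((Q ∖ S) ∪ Q) △ (S ∪ (R △ P)))

No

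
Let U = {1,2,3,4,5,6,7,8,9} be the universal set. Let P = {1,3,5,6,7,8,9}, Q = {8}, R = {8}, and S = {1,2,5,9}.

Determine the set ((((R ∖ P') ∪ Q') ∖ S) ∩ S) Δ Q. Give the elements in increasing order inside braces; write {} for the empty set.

{8}

P' = {2,4}
R ∖ P' = {8}
Q' = {1,2,3,4,5,6,7,9}
(R ∖ P') ∪ Q' = {1,2,3,4,5,6,7,8,9}
((R ∖ P') ∪ Q') ∖ S = {3,4,6,7,8}
(((R ∖ P') ∪ Q') ∖ S) ∩ S = {}
((((R ∖ P') ∪ Q') ∖ S) ∩ S) Δ Q = {8}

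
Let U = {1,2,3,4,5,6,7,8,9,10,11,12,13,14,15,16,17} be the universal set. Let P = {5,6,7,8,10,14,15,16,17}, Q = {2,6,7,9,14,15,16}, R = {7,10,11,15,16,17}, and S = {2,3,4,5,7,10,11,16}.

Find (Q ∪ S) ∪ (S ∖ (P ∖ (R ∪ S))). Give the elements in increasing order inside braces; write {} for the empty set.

{2,3,4,5,6,7,9,10,11,14,15,16}

Q ∪ S = {2,3,4,5,6,7,9,10,11,14,15,16}
R ∪ S = {2,3,4,5,7,10,11,15,16,17}
P ∖ (R ∪ S) = {6,8,14}
S ∖ (P ∖ (R ∪ S)) = {2,3,4,5,7,10,11,16}
(Q ∪ S) ∪ (S ∖ (P ∖ (R ∪ S))) = {2,3,4,5,6,7,9,10,11,14,15,16}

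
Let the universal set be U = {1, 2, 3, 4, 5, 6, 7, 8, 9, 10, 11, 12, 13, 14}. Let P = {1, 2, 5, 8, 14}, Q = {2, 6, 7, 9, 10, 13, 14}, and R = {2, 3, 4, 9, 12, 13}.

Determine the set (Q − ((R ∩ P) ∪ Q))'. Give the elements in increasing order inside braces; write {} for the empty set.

R ∩ P = {2}
(R ∩ P) ∪ Q = {2, 6, 7, 9, 10, 13, 14}
Q − ((R ∩ P) ∪ Q) = {}
(Q − ((R ∩ P) ∪ Q))' = {1, 2, 3, 4, 5, 6, 7, 8, 9, 10, 11, 12, 13, 14}

{1, 2, 3, 4, 5, 6, 7, 8, 9, 10, 11, 12, 13, 14}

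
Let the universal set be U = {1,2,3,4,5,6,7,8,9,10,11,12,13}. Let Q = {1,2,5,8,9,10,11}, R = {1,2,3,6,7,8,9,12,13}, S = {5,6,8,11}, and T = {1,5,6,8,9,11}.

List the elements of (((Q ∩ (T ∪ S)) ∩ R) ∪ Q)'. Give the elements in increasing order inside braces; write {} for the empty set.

{3,4,6,7,12,13}

T ∪ S = {1,5,6,8,9,11}
Q ∩ (T ∪ S) = {1,5,8,9,11}
(Q ∩ (T ∪ S)) ∩ R = {1,8,9}
((Q ∩ (T ∪ S)) ∩ R) ∪ Q = {1,2,5,8,9,10,11}
(((Q ∩ (T ∪ S)) ∩ R) ∪ Q)' = {3,4,6,7,12,13}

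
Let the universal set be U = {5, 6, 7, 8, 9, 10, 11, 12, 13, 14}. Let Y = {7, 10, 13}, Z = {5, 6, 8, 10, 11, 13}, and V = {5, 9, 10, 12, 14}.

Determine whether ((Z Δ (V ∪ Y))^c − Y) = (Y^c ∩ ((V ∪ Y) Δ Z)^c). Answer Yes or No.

V ∪ Y = {5, 7, 9, 10, 12, 13, 14}
Z Δ (V ∪ Y) = {6, 7, 8, 9, 11, 12, 14}
(Z Δ (V ∪ Y))^c = {5, 10, 13}
(Z Δ (V ∪ Y))^c − Y = {5}
Y^c = {5, 6, 8, 9, 11, 12, 14}
(V ∪ Y) Δ Z = {6, 7, 8, 9, 11, 12, 14}
((V ∪ Y) Δ Z)^c = {5, 10, 13}
Y^c ∩ ((V ∪ Y) Δ Z)^c = {5}
Both equal {5}, so (Z Δ (V ∪ Y))^c − Y = Y^c ∩ ((V ∪ Y) Δ Z)^c.

Yes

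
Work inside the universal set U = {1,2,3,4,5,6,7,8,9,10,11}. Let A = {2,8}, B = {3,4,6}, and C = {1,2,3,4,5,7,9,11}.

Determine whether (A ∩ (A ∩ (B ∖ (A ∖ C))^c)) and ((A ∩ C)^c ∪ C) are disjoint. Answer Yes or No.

A ∖ C = {8}
B ∖ (A ∖ C) = {3,4,6}
(B ∖ (A ∖ C))^c = {1,2,5,7,8,9,10,11}
A ∩ (B ∖ (A ∖ C))^c = {2,8}
A ∩ (A ∩ (B ∖ (A ∖ C))^c) = {2,8}
A ∩ C = {2}
(A ∩ C)^c = {1,3,4,5,6,7,8,9,10,11}
(A ∩ C)^c ∪ C = {1,2,3,4,5,6,7,8,9,10,11}
2 lies in both, so they are not disjoint.

No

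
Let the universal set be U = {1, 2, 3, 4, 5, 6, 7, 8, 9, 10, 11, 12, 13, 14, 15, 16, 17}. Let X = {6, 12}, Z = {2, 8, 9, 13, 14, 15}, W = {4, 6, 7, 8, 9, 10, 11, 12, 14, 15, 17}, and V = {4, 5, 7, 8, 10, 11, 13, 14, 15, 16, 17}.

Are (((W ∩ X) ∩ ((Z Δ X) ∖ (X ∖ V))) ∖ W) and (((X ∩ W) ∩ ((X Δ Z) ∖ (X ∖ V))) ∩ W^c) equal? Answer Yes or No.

W ∩ X = {6, 12}
Z Δ X = {2, 6, 8, 9, 12, 13, 14, 15}
X ∖ V = {6, 12}
(Z Δ X) ∖ (X ∖ V) = {2, 8, 9, 13, 14, 15}
(W ∩ X) ∩ ((Z Δ X) ∖ (X ∖ V)) = {}
((W ∩ X) ∩ ((Z Δ X) ∖ (X ∖ V))) ∖ W = {}
X ∩ W = {6, 12}
X Δ Z = {2, 6, 8, 9, 12, 13, 14, 15}
(X Δ Z) ∖ (X ∖ V) = {2, 8, 9, 13, 14, 15}
(X ∩ W) ∩ ((X Δ Z) ∖ (X ∖ V)) = {}
W^c = {1, 2, 3, 5, 13, 16}
((X ∩ W) ∩ ((X Δ Z) ∖ (X ∖ V))) ∩ W^c = {}
Both equal {}, so ((W ∩ X) ∩ ((Z Δ X) ∖ (X ∖ V))) ∖ W = ((X ∩ W) ∩ ((X Δ Z) ∖ (X ∖ V))) ∩ W^c.

Yes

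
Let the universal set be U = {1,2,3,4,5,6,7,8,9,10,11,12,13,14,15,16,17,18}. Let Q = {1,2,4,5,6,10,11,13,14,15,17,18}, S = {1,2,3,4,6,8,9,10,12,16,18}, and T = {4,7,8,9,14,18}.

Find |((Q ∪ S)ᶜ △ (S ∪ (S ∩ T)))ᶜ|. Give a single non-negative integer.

6

Q ∪ S = {1,2,3,4,5,6,8,9,10,11,12,13,14,15,16,17,18}
(Q ∪ S)ᶜ = {7}
S ∩ T = {4,8,9,18}
S ∪ (S ∩ T) = {1,2,3,4,6,8,9,10,12,16,18}
(Q ∪ S)ᶜ △ (S ∪ (S ∩ T)) = {1,2,3,4,6,7,8,9,10,12,16,18}
((Q ∪ S)ᶜ △ (S ∪ (S ∩ T)))ᶜ = {5,11,13,14,15,17}
|((Q ∪ S)ᶜ △ (S ∪ (S ∩ T)))ᶜ| = 6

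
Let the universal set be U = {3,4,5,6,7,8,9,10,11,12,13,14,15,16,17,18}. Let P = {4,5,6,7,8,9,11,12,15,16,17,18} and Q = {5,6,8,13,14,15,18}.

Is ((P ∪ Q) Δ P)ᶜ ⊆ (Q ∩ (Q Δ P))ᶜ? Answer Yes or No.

P ∪ Q = {4,5,6,7,8,9,11,12,13,14,15,16,17,18}
(P ∪ Q) Δ P = {13,14}
((P ∪ Q) Δ P)ᶜ = {3,4,5,6,7,8,9,10,11,12,15,16,17,18}
Q Δ P = {4,7,9,11,12,13,14,16,17}
Q ∩ (Q Δ P) = {13,14}
(Q ∩ (Q Δ P))ᶜ = {3,4,5,6,7,8,9,10,11,12,15,16,17,18}
Every element of {3,4,5,6,7,8,9,10,11,12,15,16,17,18} is in {3,4,5,6,7,8,9,10,11,12,15,16,17,18}, so ((P ∪ Q) Δ P)ᶜ ⊆ (Q ∩ (Q Δ P))ᶜ.

Yes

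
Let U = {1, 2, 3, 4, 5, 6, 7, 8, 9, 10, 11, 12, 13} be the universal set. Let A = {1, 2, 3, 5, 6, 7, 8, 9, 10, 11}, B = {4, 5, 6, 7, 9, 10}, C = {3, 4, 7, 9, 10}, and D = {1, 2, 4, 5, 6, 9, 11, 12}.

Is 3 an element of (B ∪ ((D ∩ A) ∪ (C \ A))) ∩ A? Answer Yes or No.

No

3 ∉ D and 3 ∈ A, so 3 ∉ D ∩ A
3 ∈ C and 3 ∈ A, so 3 ∉ C \ A
3 ∉ (D ∩ A) and 3 ∉ (C \ A), so 3 ∉ (D ∩ A) ∪ (C \ A)
3 ∉ B and 3 ∉ ((D ∩ A) ∪ (C \ A)), so 3 ∉ B ∪ ((D ∩ A) ∪ (C \ A))
3 ∉ (B ∪ ((D ∩ A) ∪ (C \ A))) and 3 ∈ A, so 3 ∉ (B ∪ ((D ∩ A) ∪ (C \ A))) ∩ A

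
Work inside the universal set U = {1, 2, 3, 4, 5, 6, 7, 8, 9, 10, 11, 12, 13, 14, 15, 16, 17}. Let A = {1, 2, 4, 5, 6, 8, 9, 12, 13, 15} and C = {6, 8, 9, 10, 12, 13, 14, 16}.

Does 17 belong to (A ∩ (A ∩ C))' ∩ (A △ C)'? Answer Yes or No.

17 ∉ A and 17 ∉ C, so 17 ∉ A ∩ C
17 ∉ A and 17 ∉ (A ∩ C), so 17 ∉ A ∩ (A ∩ C)
17 ∈ (A ∩ (A ∩ C))' since 17 ∉ (A ∩ (A ∩ C))
17 ∉ A and 17 ∉ C, so 17 ∉ A △ C
17 ∈ (A △ C)' since 17 ∉ (A △ C)
17 ∈ (A ∩ (A ∩ C))' and 17 ∈ (A △ C)', so 17 ∈ (A ∩ (A ∩ C))' ∩ (A △ C)'

Yes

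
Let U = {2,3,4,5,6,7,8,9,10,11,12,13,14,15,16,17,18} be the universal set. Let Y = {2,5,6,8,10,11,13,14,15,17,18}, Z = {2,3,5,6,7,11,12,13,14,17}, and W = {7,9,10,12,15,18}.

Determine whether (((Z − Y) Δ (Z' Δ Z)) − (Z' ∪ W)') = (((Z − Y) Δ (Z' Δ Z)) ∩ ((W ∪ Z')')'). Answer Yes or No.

Yes

Z − Y = {3,7,12}
Z' = {4,8,9,10,15,16,18}
Z' Δ Z = {2,3,4,5,6,7,8,9,10,11,12,13,14,15,16,17,18}
(Z − Y) Δ (Z' Δ Z) = {2,4,5,6,8,9,10,11,13,14,15,16,17,18}
Z' ∪ W = {4,7,8,9,10,12,15,16,18}
(Z' ∪ W)' = {2,3,5,6,11,13,14,17}
((Z − Y) Δ (Z' Δ Z)) − (Z' ∪ W)' = {4,8,9,10,15,16,18}
W ∪ Z' = {4,7,8,9,10,12,15,16,18}
(W ∪ Z')' = {2,3,5,6,11,13,14,17}
((W ∪ Z')')' = {4,7,8,9,10,12,15,16,18}
((Z − Y) Δ (Z' Δ Z)) ∩ ((W ∪ Z')')' = {4,8,9,10,15,16,18}
Both equal {4,8,9,10,15,16,18}, so ((Z − Y) Δ (Z' Δ Z)) − (Z' ∪ W)' = ((Z − Y) Δ (Z' Δ Z)) ∩ ((W ∪ Z')')'.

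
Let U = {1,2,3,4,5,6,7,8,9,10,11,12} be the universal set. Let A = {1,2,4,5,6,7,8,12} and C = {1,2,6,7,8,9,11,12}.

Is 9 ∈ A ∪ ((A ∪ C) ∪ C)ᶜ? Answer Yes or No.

No

9 ∉ A and 9 ∈ C, so 9 ∈ A ∪ C
9 ∈ (A ∪ C) and 9 ∈ C, so 9 ∈ (A ∪ C) ∪ C
9 ∉ ((A ∪ C) ∪ C)ᶜ since 9 ∈ ((A ∪ C) ∪ C)
9 ∉ A and 9 ∉ ((A ∪ C) ∪ C)ᶜ, so 9 ∉ A ∪ ((A ∪ C) ∪ C)ᶜ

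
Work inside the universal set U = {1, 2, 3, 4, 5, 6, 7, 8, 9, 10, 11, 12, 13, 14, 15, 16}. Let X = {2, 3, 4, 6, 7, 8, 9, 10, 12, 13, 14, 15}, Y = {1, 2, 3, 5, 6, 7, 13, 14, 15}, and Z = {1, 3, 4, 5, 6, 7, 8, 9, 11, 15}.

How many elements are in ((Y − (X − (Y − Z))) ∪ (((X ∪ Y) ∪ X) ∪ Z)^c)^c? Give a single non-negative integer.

Y − Z = {2, 13, 14}
X − (Y − Z) = {3, 4, 6, 7, 8, 9, 10, 12, 15}
Y − (X − (Y − Z)) = {1, 2, 5, 13, 14}
X ∪ Y = {1, 2, 3, 4, 5, 6, 7, 8, 9, 10, 12, 13, 14, 15}
(X ∪ Y) ∪ X = {1, 2, 3, 4, 5, 6, 7, 8, 9, 10, 12, 13, 14, 15}
((X ∪ Y) ∪ X) ∪ Z = {1, 2, 3, 4, 5, 6, 7, 8, 9, 10, 11, 12, 13, 14, 15}
(((X ∪ Y) ∪ X) ∪ Z)^c = {16}
(Y − (X − (Y − Z))) ∪ (((X ∪ Y) ∪ X) ∪ Z)^c = {1, 2, 5, 13, 14, 16}
((Y − (X − (Y − Z))) ∪ (((X ∪ Y) ∪ X) ∪ Z)^c)^c = {3, 4, 6, 7, 8, 9, 10, 11, 12, 15}
|((Y − (X − (Y − Z))) ∪ (((X ∪ Y) ∪ X) ∪ Z)^c)^c| = 10

10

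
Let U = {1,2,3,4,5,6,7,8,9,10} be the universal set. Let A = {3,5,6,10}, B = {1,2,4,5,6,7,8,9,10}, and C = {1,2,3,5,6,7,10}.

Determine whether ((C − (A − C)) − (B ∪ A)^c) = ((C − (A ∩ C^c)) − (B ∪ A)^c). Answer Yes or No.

Yes

A − C = {}
C − (A − C) = {1,2,3,5,6,7,10}
B ∪ A = {1,2,3,4,5,6,7,8,9,10}
(B ∪ A)^c = {}
(C − (A − C)) − (B ∪ A)^c = {1,2,3,5,6,7,10}
C^c = {4,8,9}
A ∩ C^c = {}
C − (A ∩ C^c) = {1,2,3,5,6,7,10}
(C − (A ∩ C^c)) − (B ∪ A)^c = {1,2,3,5,6,7,10}
Both equal {1,2,3,5,6,7,10}, so (C − (A − C)) − (B ∪ A)^c = (C − (A ∩ C^c)) − (B ∪ A)^c.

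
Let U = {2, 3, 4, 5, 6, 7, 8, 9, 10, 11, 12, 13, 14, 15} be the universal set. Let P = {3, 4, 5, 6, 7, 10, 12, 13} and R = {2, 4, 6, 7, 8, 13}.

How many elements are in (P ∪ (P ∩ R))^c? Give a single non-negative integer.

6

P ∩ R = {4, 6, 7, 13}
P ∪ (P ∩ R) = {3, 4, 5, 6, 7, 10, 12, 13}
(P ∪ (P ∩ R))^c = {2, 8, 9, 11, 14, 15}
|(P ∪ (P ∩ R))^c| = 6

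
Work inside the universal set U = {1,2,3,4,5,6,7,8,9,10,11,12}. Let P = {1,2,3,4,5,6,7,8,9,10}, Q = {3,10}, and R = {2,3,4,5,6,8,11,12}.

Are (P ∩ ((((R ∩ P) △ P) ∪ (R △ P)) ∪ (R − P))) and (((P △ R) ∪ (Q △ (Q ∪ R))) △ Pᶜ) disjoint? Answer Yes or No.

R ∩ P = {2,3,4,5,6,8}
(R ∩ P) △ P = {1,7,9,10}
R △ P = {1,7,9,10,11,12}
((R ∩ P) △ P) ∪ (R △ P) = {1,7,9,10,11,12}
R − P = {11,12}
(((R ∩ P) △ P) ∪ (R △ P)) ∪ (R − P) = {1,7,9,10,11,12}
P ∩ ((((R ∩ P) △ P) ∪ (R △ P)) ∪ (R − P)) = {1,7,9,10}
P △ R = {1,7,9,10,11,12}
Q ∪ R = {2,3,4,5,6,8,10,11,12}
Q △ (Q ∪ R) = {2,4,5,6,8,11,12}
(P △ R) ∪ (Q △ (Q ∪ R)) = {1,2,4,5,6,7,8,9,10,11,12}
Pᶜ = {11,12}
((P △ R) ∪ (Q △ (Q ∪ R))) △ Pᶜ = {1,2,4,5,6,7,8,9,10}
1 lies in both, so they are not disjoint.

No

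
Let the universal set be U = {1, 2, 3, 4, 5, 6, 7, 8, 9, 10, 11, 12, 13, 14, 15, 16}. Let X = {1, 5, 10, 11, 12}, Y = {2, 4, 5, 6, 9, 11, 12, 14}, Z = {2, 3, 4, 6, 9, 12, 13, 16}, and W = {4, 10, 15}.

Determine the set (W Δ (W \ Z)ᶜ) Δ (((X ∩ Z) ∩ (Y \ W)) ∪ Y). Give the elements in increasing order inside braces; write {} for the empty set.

{1, 3, 4, 7, 8, 10, 13, 15, 16}

W \ Z = {10, 15}
(W \ Z)ᶜ = {1, 2, 3, 4, 5, 6, 7, 8, 9, 11, 12, 13, 14, 16}
W Δ (W \ Z)ᶜ = {1, 2, 3, 5, 6, 7, 8, 9, 10, 11, 12, 13, 14, 15, 16}
X ∩ Z = {12}
Y \ W = {2, 5, 6, 9, 11, 12, 14}
(X ∩ Z) ∩ (Y \ W) = {12}
((X ∩ Z) ∩ (Y \ W)) ∪ Y = {2, 4, 5, 6, 9, 11, 12, 14}
(W Δ (W \ Z)ᶜ) Δ (((X ∩ Z) ∩ (Y \ W)) ∪ Y) = {1, 3, 4, 7, 8, 10, 13, 15, 16}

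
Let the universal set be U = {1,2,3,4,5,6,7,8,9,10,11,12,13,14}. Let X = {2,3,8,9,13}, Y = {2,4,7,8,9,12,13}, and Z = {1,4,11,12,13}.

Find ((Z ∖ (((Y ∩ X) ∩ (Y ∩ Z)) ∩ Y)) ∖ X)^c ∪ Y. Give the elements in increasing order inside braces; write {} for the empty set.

Y ∩ X = {2,8,9,13}
Y ∩ Z = {4,12,13}
(Y ∩ X) ∩ (Y ∩ Z) = {13}
((Y ∩ X) ∩ (Y ∩ Z)) ∩ Y = {13}
Z ∖ (((Y ∩ X) ∩ (Y ∩ Z)) ∩ Y) = {1,4,11,12}
(Z ∖ (((Y ∩ X) ∩ (Y ∩ Z)) ∩ Y)) ∖ X = {1,4,11,12}
((Z ∖ (((Y ∩ X) ∩ (Y ∩ Z)) ∩ Y)) ∖ X)^c = {2,3,5,6,7,8,9,10,13,14}
((Z ∖ (((Y ∩ X) ∩ (Y ∩ Z)) ∩ Y)) ∖ X)^c ∪ Y = {2,3,4,5,6,7,8,9,10,12,13,14}

{2,3,4,5,6,7,8,9,10,12,13,14}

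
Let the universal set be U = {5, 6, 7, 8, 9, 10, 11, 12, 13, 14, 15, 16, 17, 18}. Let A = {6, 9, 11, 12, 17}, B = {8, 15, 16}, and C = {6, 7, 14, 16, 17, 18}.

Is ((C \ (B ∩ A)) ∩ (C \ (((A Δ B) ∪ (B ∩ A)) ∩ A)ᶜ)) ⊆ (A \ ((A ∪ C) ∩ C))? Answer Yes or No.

No

B ∩ A = {}
C \ (B ∩ A) = {6, 7, 14, 16, 17, 18}
A Δ B = {6, 8, 9, 11, 12, 15, 16, 17}
(A Δ B) ∪ (B ∩ A) = {6, 8, 9, 11, 12, 15, 16, 17}
((A Δ B) ∪ (B ∩ A)) ∩ A = {6, 9, 11, 12, 17}
(((A Δ B) ∪ (B ∩ A)) ∩ A)ᶜ = {5, 7, 8, 10, 13, 14, 15, 16, 18}
C \ (((A Δ B) ∪ (B ∩ A)) ∩ A)ᶜ = {6, 17}
(C \ (B ∩ A)) ∩ (C \ (((A Δ B) ∪ (B ∩ A)) ∩ A)ᶜ) = {6, 17}
A ∪ C = {6, 7, 9, 11, 12, 14, 16, 17, 18}
(A ∪ C) ∩ C = {6, 7, 14, 16, 17, 18}
A \ ((A ∪ C) ∩ C) = {9, 11, 12}
6 ∈ (C \ (B ∩ A)) ∩ (C \ (((A Δ B) ∪ (B ∩ A)) ∩ A)ᶜ) but 6 ∉ A \ ((A ∪ C) ∩ C), so the inclusion fails.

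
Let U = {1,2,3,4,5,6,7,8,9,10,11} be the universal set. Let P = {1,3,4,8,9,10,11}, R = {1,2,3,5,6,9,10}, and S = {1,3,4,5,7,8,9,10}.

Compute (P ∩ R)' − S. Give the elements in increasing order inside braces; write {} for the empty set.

P ∩ R = {1,3,9,10}
(P ∩ R)' = {2,4,5,6,7,8,11}
(P ∩ R)' − S = {2,6,11}

{2,6,11}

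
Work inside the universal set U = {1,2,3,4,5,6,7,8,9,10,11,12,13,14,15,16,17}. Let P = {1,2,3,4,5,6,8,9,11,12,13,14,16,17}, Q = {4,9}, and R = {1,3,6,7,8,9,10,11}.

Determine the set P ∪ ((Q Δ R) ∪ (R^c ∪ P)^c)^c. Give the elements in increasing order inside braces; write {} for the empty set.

{1,2,3,4,5,6,8,9,11,12,13,14,15,16,17}

Q Δ R = {1,3,4,6,7,8,10,11}
R^c = {2,4,5,12,13,14,15,16,17}
R^c ∪ P = {1,2,3,4,5,6,8,9,11,12,13,14,15,16,17}
(R^c ∪ P)^c = {7,10}
(Q Δ R) ∪ (R^c ∪ P)^c = {1,3,4,6,7,8,10,11}
((Q Δ R) ∪ (R^c ∪ P)^c)^c = {2,5,9,12,13,14,15,16,17}
P ∪ ((Q Δ R) ∪ (R^c ∪ P)^c)^c = {1,2,3,4,5,6,8,9,11,12,13,14,15,16,17}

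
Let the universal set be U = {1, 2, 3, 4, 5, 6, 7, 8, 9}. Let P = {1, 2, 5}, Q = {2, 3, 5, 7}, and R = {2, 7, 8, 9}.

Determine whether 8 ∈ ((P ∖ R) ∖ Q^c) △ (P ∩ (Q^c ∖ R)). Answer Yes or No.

No

8 ∉ P and 8 ∈ R, so 8 ∉ P ∖ R
8 ∉ Q, so 8 ∈ Q^c
8 ∉ (P ∖ R) and 8 ∈ Q^c, so 8 ∉ (P ∖ R) ∖ Q^c
8 ∉ Q, so 8 ∈ Q^c
8 ∈ Q^c and 8 ∈ R, so 8 ∉ Q^c ∖ R
8 ∉ P and 8 ∉ (Q^c ∖ R), so 8 ∉ P ∩ (Q^c ∖ R)
8 ∉ ((P ∖ R) ∖ Q^c) and 8 ∉ (P ∩ (Q^c ∖ R)), so 8 ∉ ((P ∖ R) ∖ Q^c) △ (P ∩ (Q^c ∖ R))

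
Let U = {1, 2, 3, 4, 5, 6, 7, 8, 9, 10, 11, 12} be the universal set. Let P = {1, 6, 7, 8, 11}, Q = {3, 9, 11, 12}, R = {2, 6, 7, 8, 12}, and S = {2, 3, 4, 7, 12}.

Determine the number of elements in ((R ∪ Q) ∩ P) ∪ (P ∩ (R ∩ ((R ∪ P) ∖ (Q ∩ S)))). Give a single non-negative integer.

R ∪ Q = {2, 3, 6, 7, 8, 9, 11, 12}
(R ∪ Q) ∩ P = {6, 7, 8, 11}
R ∪ P = {1, 2, 6, 7, 8, 11, 12}
Q ∩ S = {3, 12}
(R ∪ P) ∖ (Q ∩ S) = {1, 2, 6, 7, 8, 11}
R ∩ ((R ∪ P) ∖ (Q ∩ S)) = {2, 6, 7, 8}
P ∩ (R ∩ ((R ∪ P) ∖ (Q ∩ S))) = {6, 7, 8}
((R ∪ Q) ∩ P) ∪ (P ∩ (R ∩ ((R ∪ P) ∖ (Q ∩ S)))) = {6, 7, 8, 11}
|((R ∪ Q) ∩ P) ∪ (P ∩ (R ∩ ((R ∪ P) ∖ (Q ∩ S))))| = 4

4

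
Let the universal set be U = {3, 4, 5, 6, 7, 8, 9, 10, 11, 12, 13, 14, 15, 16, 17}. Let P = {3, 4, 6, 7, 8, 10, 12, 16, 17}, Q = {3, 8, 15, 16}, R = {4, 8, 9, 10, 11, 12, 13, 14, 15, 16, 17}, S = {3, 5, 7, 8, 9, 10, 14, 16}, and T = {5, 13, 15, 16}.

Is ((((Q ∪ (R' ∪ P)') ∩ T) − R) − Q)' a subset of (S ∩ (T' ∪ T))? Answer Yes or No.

No

R' = {3, 5, 6, 7}
R' ∪ P = {3, 4, 5, 6, 7, 8, 10, 12, 16, 17}
(R' ∪ P)' = {9, 11, 13, 14, 15}
Q ∪ (R' ∪ P)' = {3, 8, 9, 11, 13, 14, 15, 16}
(Q ∪ (R' ∪ P)') ∩ T = {13, 15, 16}
((Q ∪ (R' ∪ P)') ∩ T) − R = {}
(((Q ∪ (R' ∪ P)') ∩ T) − R) − Q = {}
((((Q ∪ (R' ∪ P)') ∩ T) − R) − Q)' = {3, 4, 5, 6, 7, 8, 9, 10, 11, 12, 13, 14, 15, 16, 17}
T' = {3, 4, 6, 7, 8, 9, 10, 11, 12, 14, 17}
T' ∪ T = {3, 4, 5, 6, 7, 8, 9, 10, 11, 12, 13, 14, 15, 16, 17}
S ∩ (T' ∪ T) = {3, 5, 7, 8, 9, 10, 14, 16}
4 ∈ ((((Q ∪ (R' ∪ P)') ∩ T) − R) − Q)' but 4 ∉ S ∩ (T' ∪ T), so the inclusion fails.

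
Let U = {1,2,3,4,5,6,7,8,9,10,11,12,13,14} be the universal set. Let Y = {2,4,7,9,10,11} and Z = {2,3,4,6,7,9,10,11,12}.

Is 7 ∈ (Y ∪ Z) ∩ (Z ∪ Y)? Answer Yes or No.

Yes

7 ∈ Y and 7 ∈ Z, so 7 ∈ Y ∪ Z
7 ∈ Z and 7 ∈ Y, so 7 ∈ Z ∪ Y
7 ∈ (Y ∪ Z) and 7 ∈ (Z ∪ Y), so 7 ∈ (Y ∪ Z) ∩ (Z ∪ Y)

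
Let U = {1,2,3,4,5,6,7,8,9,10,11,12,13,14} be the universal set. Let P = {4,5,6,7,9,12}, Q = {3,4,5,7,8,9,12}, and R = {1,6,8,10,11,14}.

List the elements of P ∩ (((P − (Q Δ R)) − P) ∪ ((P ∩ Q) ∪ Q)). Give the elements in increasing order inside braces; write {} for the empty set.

{4,5,7,9,12}

Q Δ R = {1,3,4,5,6,7,9,10,11,12,14}
P − (Q Δ R) = {}
(P − (Q Δ R)) − P = {}
P ∩ Q = {4,5,7,9,12}
(P ∩ Q) ∪ Q = {3,4,5,7,8,9,12}
((P − (Q Δ R)) − P) ∪ ((P ∩ Q) ∪ Q) = {3,4,5,7,8,9,12}
P ∩ (((P − (Q Δ R)) − P) ∪ ((P ∩ Q) ∪ Q)) = {4,5,7,9,12}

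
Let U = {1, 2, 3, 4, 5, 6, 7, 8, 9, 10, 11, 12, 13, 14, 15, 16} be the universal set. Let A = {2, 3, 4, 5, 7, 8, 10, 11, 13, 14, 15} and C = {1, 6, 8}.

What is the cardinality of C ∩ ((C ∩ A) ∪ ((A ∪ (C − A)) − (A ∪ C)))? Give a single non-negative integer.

1

C ∩ A = {8}
C − A = {1, 6}
A ∪ (C − A) = {1, 2, 3, 4, 5, 6, 7, 8, 10, 11, 13, 14, 15}
A ∪ C = {1, 2, 3, 4, 5, 6, 7, 8, 10, 11, 13, 14, 15}
(A ∪ (C − A)) − (A ∪ C) = {}
(C ∩ A) ∪ ((A ∪ (C − A)) − (A ∪ C)) = {8}
C ∩ ((C ∩ A) ∪ ((A ∪ (C − A)) − (A ∪ C))) = {8}
|C ∩ ((C ∩ A) ∪ ((A ∪ (C − A)) − (A ∪ C)))| = 1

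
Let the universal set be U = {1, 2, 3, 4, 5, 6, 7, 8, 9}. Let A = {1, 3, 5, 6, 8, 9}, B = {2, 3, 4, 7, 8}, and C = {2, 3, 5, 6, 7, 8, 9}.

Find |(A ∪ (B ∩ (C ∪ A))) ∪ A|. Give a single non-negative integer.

8

C ∪ A = {1, 2, 3, 5, 6, 7, 8, 9}
B ∩ (C ∪ A) = {2, 3, 7, 8}
A ∪ (B ∩ (C ∪ A)) = {1, 2, 3, 5, 6, 7, 8, 9}
(A ∪ (B ∩ (C ∪ A))) ∪ A = {1, 2, 3, 5, 6, 7, 8, 9}
|(A ∪ (B ∩ (C ∪ A))) ∪ A| = 8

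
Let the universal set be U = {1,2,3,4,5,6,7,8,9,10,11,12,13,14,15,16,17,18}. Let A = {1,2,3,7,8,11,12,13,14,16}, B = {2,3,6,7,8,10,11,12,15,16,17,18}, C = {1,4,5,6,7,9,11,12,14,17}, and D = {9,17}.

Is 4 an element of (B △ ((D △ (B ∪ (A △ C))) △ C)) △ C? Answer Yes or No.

Yes

4 ∉ A and 4 ∈ C, so 4 ∈ A △ C
4 ∉ B and 4 ∈ (A △ C), so 4 ∈ B ∪ (A △ C)
4 ∉ D and 4 ∈ (B ∪ (A △ C)), so 4 ∈ D △ (B ∪ (A △ C))
4 ∈ (D △ (B ∪ (A △ C))) and 4 ∈ C, so 4 ∉ (D △ (B ∪ (A △ C))) △ C
4 ∉ B and 4 ∉ ((D △ (B ∪ (A △ C))) △ C), so 4 ∉ B △ ((D △ (B ∪ (A △ C))) △ C)
4 ∉ (B △ ((D △ (B ∪ (A △ C))) △ C)) and 4 ∈ C, so 4 ∈ (B △ ((D △ (B ∪ (A △ C))) △ C)) △ C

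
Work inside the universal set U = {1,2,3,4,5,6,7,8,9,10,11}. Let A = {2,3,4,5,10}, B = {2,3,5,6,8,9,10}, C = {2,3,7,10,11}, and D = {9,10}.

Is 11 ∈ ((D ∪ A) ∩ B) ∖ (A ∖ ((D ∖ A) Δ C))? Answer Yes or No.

11 ∉ D and 11 ∉ A, so 11 ∉ D ∪ A
11 ∉ (D ∪ A) and 11 ∉ B, so 11 ∉ (D ∪ A) ∩ B
11 ∉ D and 11 ∉ A, so 11 ∉ D ∖ A
11 ∉ (D ∖ A) and 11 ∈ C, so 11 ∈ (D ∖ A) Δ C
11 ∉ A and 11 ∈ ((D ∖ A) Δ C), so 11 ∉ A ∖ ((D ∖ A) Δ C)
11 ∉ ((D ∪ A) ∩ B) and 11 ∉ (A ∖ ((D ∖ A) Δ C)), so 11 ∉ ((D ∪ A) ∩ B) ∖ (A ∖ ((D ∖ A) Δ C))

No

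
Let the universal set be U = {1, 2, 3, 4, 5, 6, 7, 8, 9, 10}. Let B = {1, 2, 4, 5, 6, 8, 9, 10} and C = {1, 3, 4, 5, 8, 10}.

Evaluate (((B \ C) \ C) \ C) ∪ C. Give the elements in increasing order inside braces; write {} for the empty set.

B \ C = {2, 6, 9}
(B \ C) \ C = {2, 6, 9}
((B \ C) \ C) \ C = {2, 6, 9}
(((B \ C) \ C) \ C) ∪ C = {1, 2, 3, 4, 5, 6, 8, 9, 10}

{1, 2, 3, 4, 5, 6, 8, 9, 10}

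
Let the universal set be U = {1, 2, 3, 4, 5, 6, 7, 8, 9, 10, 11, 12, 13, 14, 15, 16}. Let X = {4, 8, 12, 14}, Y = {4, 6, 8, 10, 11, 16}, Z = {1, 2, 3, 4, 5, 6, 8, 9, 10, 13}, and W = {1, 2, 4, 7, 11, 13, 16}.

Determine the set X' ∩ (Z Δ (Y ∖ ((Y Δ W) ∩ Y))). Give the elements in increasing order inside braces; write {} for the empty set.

{1, 2, 3, 5, 6, 9, 10, 11, 13, 16}

X' = {1, 2, 3, 5, 6, 7, 9, 10, 11, 13, 15, 16}
Y Δ W = {1, 2, 6, 7, 8, 10, 13}
(Y Δ W) ∩ Y = {6, 8, 10}
Y ∖ ((Y Δ W) ∩ Y) = {4, 11, 16}
Z Δ (Y ∖ ((Y Δ W) ∩ Y)) = {1, 2, 3, 5, 6, 8, 9, 10, 11, 13, 16}
X' ∩ (Z Δ (Y ∖ ((Y Δ W) ∩ Y))) = {1, 2, 3, 5, 6, 9, 10, 11, 13, 16}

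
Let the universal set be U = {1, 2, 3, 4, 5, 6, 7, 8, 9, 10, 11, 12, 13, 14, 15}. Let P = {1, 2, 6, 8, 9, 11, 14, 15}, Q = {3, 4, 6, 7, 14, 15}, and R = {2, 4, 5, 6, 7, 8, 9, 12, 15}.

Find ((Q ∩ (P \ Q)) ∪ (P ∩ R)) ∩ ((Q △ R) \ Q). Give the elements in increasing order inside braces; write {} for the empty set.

P \ Q = {1, 2, 8, 9, 11}
Q ∩ (P \ Q) = {}
P ∩ R = {2, 6, 8, 9, 15}
(Q ∩ (P \ Q)) ∪ (P ∩ R) = {2, 6, 8, 9, 15}
Q △ R = {2, 3, 5, 8, 9, 12, 14}
(Q △ R) \ Q = {2, 5, 8, 9, 12}
((Q ∩ (P \ Q)) ∪ (P ∩ R)) ∩ ((Q △ R) \ Q) = {2, 8, 9}

{2, 8, 9}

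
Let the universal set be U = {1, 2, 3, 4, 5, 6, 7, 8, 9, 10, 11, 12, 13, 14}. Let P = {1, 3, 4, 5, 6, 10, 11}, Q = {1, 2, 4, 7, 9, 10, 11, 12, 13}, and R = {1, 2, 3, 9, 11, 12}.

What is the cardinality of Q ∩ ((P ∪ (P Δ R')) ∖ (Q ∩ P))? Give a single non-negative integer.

R' = {4, 5, 6, 7, 8, 10, 13, 14}
P Δ R' = {1, 3, 7, 8, 11, 13, 14}
P ∪ (P Δ R') = {1, 3, 4, 5, 6, 7, 8, 10, 11, 13, 14}
Q ∩ P = {1, 4, 10, 11}
(P ∪ (P Δ R')) ∖ (Q ∩ P) = {3, 5, 6, 7, 8, 13, 14}
Q ∩ ((P ∪ (P Δ R')) ∖ (Q ∩ P)) = {7, 13}
|Q ∩ ((P ∪ (P Δ R')) ∖ (Q ∩ P))| = 2

2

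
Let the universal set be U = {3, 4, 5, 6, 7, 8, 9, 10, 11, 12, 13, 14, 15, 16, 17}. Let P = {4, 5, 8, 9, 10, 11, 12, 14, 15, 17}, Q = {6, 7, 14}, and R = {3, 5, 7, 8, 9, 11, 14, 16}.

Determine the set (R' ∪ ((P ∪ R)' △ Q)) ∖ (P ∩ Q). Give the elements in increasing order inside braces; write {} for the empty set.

{4, 6, 7, 10, 12, 13, 15, 17}

R' = {4, 6, 10, 12, 13, 15, 17}
P ∪ R = {3, 4, 5, 7, 8, 9, 10, 11, 12, 14, 15, 16, 17}
(P ∪ R)' = {6, 13}
(P ∪ R)' △ Q = {7, 13, 14}
R' ∪ ((P ∪ R)' △ Q) = {4, 6, 7, 10, 12, 13, 14, 15, 17}
P ∩ Q = {14}
(R' ∪ ((P ∪ R)' △ Q)) ∖ (P ∩ Q) = {4, 6, 7, 10, 12, 13, 15, 17}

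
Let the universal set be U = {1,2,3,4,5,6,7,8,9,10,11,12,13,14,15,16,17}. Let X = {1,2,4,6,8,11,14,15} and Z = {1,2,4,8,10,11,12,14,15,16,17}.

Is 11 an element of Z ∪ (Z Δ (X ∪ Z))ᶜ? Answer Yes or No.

11 ∈ X and 11 ∈ Z, so 11 ∈ X ∪ Z
11 ∈ Z and 11 ∈ (X ∪ Z), so 11 ∉ Z Δ (X ∪ Z)
11 ∈ (Z Δ (X ∪ Z))ᶜ since 11 ∉ (Z Δ (X ∪ Z))
11 ∈ Z and 11 ∈ (Z Δ (X ∪ Z))ᶜ, so 11 ∈ Z ∪ (Z Δ (X ∪ Z))ᶜ

Yes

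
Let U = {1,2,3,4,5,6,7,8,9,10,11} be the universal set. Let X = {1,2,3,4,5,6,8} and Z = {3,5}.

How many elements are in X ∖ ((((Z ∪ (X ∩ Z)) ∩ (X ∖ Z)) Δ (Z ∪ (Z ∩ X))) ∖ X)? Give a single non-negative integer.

X ∩ Z = {3,5}
Z ∪ (X ∩ Z) = {3,5}
X ∖ Z = {1,2,4,6,8}
(Z ∪ (X ∩ Z)) ∩ (X ∖ Z) = {}
Z ∩ X = {3,5}
Z ∪ (Z ∩ X) = {3,5}
((Z ∪ (X ∩ Z)) ∩ (X ∖ Z)) Δ (Z ∪ (Z ∩ X)) = {3,5}
(((Z ∪ (X ∩ Z)) ∩ (X ∖ Z)) Δ (Z ∪ (Z ∩ X))) ∖ X = {}
X ∖ ((((Z ∪ (X ∩ Z)) ∩ (X ∖ Z)) Δ (Z ∪ (Z ∩ X))) ∖ X) = {1,2,3,4,5,6,8}
|X ∖ ((((Z ∪ (X ∩ Z)) ∩ (X ∖ Z)) Δ (Z ∪ (Z ∩ X))) ∖ X)| = 7

7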